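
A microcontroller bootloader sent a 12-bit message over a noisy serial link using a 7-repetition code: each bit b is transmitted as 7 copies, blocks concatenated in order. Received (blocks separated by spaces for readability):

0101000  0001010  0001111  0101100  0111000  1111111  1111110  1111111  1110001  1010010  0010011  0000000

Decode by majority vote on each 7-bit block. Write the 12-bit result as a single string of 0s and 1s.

001001111000

Block 1 (0101000): 2 ones → 0
Block 2 (0001010): 2 ones → 0
Block 3 (0001111): 4 ones → 1
Block 4 (0101100): 3 ones → 0
Block 5 (0111000): 3 ones → 0
Block 6 (1111111): 7 ones → 1
Block 7 (1111110): 6 ones → 1
Block 8 (1111111): 7 ones → 1
Block 9 (1110001): 4 ones → 1
Block 10 (1010010): 3 ones → 0
Block 11 (0010011): 3 ones → 0
Block 12 (0000000): 0 ones → 0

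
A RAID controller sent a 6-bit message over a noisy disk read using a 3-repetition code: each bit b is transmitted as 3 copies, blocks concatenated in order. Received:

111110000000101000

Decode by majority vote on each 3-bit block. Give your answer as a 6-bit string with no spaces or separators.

110010

Block 1 (111): 3 ones → 1
Block 2 (110): 2 ones → 1
Block 3 (000): 0 ones → 0
Block 4 (000): 0 ones → 0
Block 5 (101): 2 ones → 1
Block 6 (000): 0 ones → 0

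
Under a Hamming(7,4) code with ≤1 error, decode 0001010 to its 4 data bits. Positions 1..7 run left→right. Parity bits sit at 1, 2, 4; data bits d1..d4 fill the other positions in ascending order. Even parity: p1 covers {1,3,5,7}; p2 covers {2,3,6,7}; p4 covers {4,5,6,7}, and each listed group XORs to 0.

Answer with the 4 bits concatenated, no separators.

s1 (pos 1,3,5,7): 0⊕0⊕0⊕0 = 0
s2 (pos 2,3,6,7): 0⊕0⊕1⊕0 = 1
s4 (pos 4,5,6,7): 1⊕0⊕1⊕0 = 0
Syndrome s4…s1 = 010 → error at position 2.
Flip position 2: 0001010 → 0101010
Read data bits from positions 3,5,6,7: 0010

0010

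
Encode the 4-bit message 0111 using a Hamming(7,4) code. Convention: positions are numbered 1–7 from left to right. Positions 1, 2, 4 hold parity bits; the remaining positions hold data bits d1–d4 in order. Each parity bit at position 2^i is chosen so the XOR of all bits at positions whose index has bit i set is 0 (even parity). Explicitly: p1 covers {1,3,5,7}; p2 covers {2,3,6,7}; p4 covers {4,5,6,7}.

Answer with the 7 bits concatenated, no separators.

0001111

Place data at non-parity positions: p1 p2 0 p4 1 1 1
p1 (pos 1,3,5,7): XOR of data positions = 0⊕1⊕1 = 0
p2 (pos 2,3,6,7): XOR of data positions = 0⊕1⊕1 = 0
p4 (pos 4,5,6,7): XOR of data positions = 1⊕1⊕1 = 1
Codeword: 0001111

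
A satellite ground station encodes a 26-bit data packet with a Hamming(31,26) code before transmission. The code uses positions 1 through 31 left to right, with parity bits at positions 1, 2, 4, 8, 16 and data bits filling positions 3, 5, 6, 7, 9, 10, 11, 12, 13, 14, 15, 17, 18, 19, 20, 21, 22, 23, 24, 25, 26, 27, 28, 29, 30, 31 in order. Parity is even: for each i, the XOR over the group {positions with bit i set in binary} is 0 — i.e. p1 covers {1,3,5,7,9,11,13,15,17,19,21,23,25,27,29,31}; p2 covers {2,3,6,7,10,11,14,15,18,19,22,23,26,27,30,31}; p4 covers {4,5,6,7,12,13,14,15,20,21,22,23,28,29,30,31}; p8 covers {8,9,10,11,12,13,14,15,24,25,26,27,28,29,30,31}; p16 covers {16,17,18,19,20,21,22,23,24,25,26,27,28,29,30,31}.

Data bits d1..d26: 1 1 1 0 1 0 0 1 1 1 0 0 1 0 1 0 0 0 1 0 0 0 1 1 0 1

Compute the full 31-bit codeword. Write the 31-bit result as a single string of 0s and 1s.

0111110010011100010100010001101

Place data at non-parity positions: p1 p2 1 p4 1 1 0 p8 1 0 0 1 1 1 0 p16 0 1 0 1 0 0 0 1 0 0 0 1 1 0 1
p1 (pos 1,3,5,7,9,11,13,15,17,19,21,23,25,27,29,31): XOR of data positions = 1⊕1⊕0⊕1⊕0⊕1⊕0⊕0⊕0⊕0⊕0⊕0⊕0⊕1⊕1 = 0
p2 (pos 2,3,6,7,10,11,14,15,18,19,22,23,26,27,30,31): XOR of data positions = 1⊕1⊕0⊕0⊕0⊕1⊕0⊕1⊕0⊕0⊕0⊕0⊕0⊕0⊕1 = 1
p4 (pos 4,5,6,7,12,13,14,15,20,21,22,23,28,29,30,31): XOR of data positions = 1⊕1⊕0⊕1⊕1⊕1⊕0⊕1⊕0⊕0⊕0⊕1⊕1⊕0⊕1 = 1
p8 (pos 8,9,10,11,12,13,14,15,24,25,26,27,28,29,30,31): XOR of data positions = 1⊕0⊕0⊕1⊕1⊕1⊕0⊕1⊕0⊕0⊕0⊕1⊕1⊕0⊕1 = 0
p16 (pos 16,17,18,19,20,21,22,23,24,25,26,27,28,29,30,31): XOR of data positions = 0⊕1⊕0⊕1⊕0⊕0⊕0⊕1⊕0⊕0⊕0⊕1⊕1⊕0⊕1 = 0
Codeword: 0111110010011100010100010001101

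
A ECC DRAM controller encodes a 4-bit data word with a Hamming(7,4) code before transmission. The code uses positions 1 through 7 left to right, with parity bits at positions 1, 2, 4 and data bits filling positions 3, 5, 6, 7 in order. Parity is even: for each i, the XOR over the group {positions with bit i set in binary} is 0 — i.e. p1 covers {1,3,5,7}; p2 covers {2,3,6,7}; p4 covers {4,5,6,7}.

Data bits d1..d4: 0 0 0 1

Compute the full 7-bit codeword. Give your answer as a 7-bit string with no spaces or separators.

Place data at non-parity positions: p1 p2 0 p4 0 0 1
p1 (pos 1,3,5,7): XOR of data positions = 0⊕0⊕1 = 1
p2 (pos 2,3,6,7): XOR of data positions = 0⊕0⊕1 = 1
p4 (pos 4,5,6,7): XOR of data positions = 0⊕0⊕1 = 1
Codeword: 1101001

1101001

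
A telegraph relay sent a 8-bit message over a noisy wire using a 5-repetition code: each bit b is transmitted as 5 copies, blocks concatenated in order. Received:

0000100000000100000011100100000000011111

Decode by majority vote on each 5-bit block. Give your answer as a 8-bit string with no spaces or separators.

Block 1 (00001): 1 one → 0
Block 2 (00000): 0 ones → 0
Block 3 (00010): 1 one → 0
Block 4 (00000): 0 ones → 0
Block 5 (11100): 3 ones → 1
Block 6 (10000): 1 one → 0
Block 7 (00000): 0 ones → 0
Block 8 (11111): 5 ones → 1

00001001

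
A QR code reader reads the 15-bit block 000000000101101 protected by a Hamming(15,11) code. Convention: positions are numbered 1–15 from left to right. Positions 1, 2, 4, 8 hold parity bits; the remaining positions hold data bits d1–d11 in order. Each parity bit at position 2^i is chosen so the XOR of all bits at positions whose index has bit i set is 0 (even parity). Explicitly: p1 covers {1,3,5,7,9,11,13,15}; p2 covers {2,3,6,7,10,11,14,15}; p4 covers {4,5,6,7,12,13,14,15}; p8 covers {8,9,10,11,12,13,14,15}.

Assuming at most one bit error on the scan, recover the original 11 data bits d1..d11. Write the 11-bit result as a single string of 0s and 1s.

s1 (pos 1,3,5,7,9,11,13,15): 0⊕0⊕0⊕0⊕0⊕0⊕1⊕1 = 0
s2 (pos 2,3,6,7,10,11,14,15): 0⊕0⊕0⊕0⊕1⊕0⊕0⊕1 = 0
s4 (pos 4,5,6,7,12,13,14,15): 0⊕0⊕0⊕0⊕1⊕1⊕0⊕1 = 1
s8 (pos 8,9,10,11,12,13,14,15): 0⊕0⊕1⊕0⊕1⊕1⊕0⊕1 = 0
Syndrome s8…s1 = 0100 → error at position 4.
Flip position 4: 000000000101101 → 000100000101101
Read data bits from positions 3,5,6,7,9,10,11,12,13,14,15: 00000101101

00000101101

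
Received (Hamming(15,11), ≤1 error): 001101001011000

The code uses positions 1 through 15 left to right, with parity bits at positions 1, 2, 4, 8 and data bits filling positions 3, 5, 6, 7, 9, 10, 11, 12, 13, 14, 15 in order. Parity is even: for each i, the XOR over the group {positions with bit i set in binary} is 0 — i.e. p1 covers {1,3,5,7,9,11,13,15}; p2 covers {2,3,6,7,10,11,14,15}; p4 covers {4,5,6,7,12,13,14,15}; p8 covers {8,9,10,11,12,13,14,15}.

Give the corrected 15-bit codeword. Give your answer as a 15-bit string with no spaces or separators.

s1 (pos 1,3,5,7,9,11,13,15): 0⊕1⊕0⊕0⊕1⊕1⊕0⊕0 = 1
s2 (pos 2,3,6,7,10,11,14,15): 0⊕1⊕1⊕0⊕0⊕1⊕0⊕0 = 1
s4 (pos 4,5,6,7,12,13,14,15): 1⊕0⊕1⊕0⊕1⊕0⊕0⊕0 = 1
s8 (pos 8,9,10,11,12,13,14,15): 0⊕1⊕0⊕1⊕1⊕0⊕0⊕0 = 1
Syndrome s8…s1 = 1111 → error at position 15.
Flip position 15: 001101001011000 → 001101001011001

001101001011001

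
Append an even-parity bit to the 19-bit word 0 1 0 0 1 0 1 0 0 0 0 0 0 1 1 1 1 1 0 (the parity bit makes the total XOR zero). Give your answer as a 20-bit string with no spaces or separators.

01001010000001111100

XOR of the 19 data bits: 0⊕1⊕0⊕0⊕1⊕0⊕1⊕0⊕0⊕0⊕0⊕0⊕0⊕1⊕1⊕1⊕1⊕1⊕0 = 0
Parity bit = 0 (so all 20 bits XOR to 0).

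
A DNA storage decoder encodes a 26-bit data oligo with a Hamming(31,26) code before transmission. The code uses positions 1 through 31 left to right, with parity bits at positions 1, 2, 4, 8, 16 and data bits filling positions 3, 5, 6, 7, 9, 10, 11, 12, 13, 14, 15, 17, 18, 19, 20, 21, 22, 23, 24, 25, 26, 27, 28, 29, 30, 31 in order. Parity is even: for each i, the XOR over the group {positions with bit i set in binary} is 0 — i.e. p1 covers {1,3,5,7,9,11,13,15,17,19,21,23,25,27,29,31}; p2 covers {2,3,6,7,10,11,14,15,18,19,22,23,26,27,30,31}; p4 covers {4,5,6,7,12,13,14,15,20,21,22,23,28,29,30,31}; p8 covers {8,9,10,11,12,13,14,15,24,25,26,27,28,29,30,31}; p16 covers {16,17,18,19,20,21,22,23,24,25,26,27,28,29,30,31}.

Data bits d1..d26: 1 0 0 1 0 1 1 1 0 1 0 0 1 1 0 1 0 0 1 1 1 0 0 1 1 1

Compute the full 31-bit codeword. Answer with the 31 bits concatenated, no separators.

Place data at non-parity positions: p1 p2 1 p4 0 0 1 p8 0 1 1 1 0 1 0 p16 0 1 1 0 1 0 0 1 1 1 0 0 1 1 1
p1 (pos 1,3,5,7,9,11,13,15,17,19,21,23,25,27,29,31): XOR of data positions = 1⊕0⊕1⊕0⊕1⊕0⊕0⊕0⊕1⊕1⊕0⊕1⊕0⊕1⊕1 = 0
p2 (pos 2,3,6,7,10,11,14,15,18,19,22,23,26,27,30,31): XOR of data positions = 1⊕0⊕1⊕1⊕1⊕1⊕0⊕1⊕1⊕0⊕0⊕1⊕0⊕1⊕1 = 0
p4 (pos 4,5,6,7,12,13,14,15,20,21,22,23,28,29,30,31): XOR of data positions = 0⊕0⊕1⊕1⊕0⊕1⊕0⊕0⊕1⊕0⊕0⊕0⊕1⊕1⊕1 = 1
p8 (pos 8,9,10,11,12,13,14,15,24,25,26,27,28,29,30,31): XOR of data positions = 0⊕1⊕1⊕1⊕0⊕1⊕0⊕1⊕1⊕1⊕0⊕0⊕1⊕1⊕1 = 0
p16 (pos 16,17,18,19,20,21,22,23,24,25,26,27,28,29,30,31): XOR of data positions = 0⊕1⊕1⊕0⊕1⊕0⊕0⊕1⊕1⊕1⊕0⊕0⊕1⊕1⊕1 = 1
Codeword: 0011001001110101011010011100111

0011001001110101011010011100111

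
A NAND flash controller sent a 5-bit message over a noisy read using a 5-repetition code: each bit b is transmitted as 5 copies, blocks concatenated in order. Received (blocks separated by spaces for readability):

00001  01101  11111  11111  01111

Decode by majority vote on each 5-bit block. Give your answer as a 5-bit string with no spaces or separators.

Block 1 (00001): 1 one → 0
Block 2 (01101): 3 ones → 1
Block 3 (11111): 5 ones → 1
Block 4 (11111): 5 ones → 1
Block 5 (01111): 4 ones → 1

01111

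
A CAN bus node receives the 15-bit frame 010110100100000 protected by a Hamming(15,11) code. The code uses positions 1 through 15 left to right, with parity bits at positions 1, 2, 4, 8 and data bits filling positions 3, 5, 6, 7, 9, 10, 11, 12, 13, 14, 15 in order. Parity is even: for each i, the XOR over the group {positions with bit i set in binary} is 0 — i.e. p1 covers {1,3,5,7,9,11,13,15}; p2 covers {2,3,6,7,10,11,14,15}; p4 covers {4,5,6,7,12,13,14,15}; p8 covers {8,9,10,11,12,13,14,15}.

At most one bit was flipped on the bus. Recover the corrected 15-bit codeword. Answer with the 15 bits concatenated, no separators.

s1 (pos 1,3,5,7,9,11,13,15): 0⊕0⊕1⊕1⊕0⊕0⊕0⊕0 = 0
s2 (pos 2,3,6,7,10,11,14,15): 1⊕0⊕0⊕1⊕1⊕0⊕0⊕0 = 1
s4 (pos 4,5,6,7,12,13,14,15): 1⊕1⊕0⊕1⊕0⊕0⊕0⊕0 = 1
s8 (pos 8,9,10,11,12,13,14,15): 0⊕0⊕1⊕0⊕0⊕0⊕0⊕0 = 1
Syndrome s8…s1 = 1110 → error at position 14.
Flip position 14: 010110100100000 → 010110100100010

010110100100010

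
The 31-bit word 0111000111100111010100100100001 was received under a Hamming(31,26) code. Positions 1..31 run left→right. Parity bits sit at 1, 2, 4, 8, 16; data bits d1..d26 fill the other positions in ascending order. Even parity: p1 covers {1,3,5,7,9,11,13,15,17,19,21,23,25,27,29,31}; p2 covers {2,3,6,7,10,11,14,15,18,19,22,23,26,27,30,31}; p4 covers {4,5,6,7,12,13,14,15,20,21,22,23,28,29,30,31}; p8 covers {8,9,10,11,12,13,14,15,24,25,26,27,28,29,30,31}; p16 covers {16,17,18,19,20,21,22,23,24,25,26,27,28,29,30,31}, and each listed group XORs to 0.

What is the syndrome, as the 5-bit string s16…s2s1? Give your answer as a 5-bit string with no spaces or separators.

00000

s1 (pos 1,3,5,7,9,11,13,15,17,19,21,23,25,27,29,31): 0⊕1⊕0⊕0⊕1⊕1⊕0⊕1⊕0⊕0⊕0⊕1⊕0⊕0⊕0⊕1 = 0
s2 (pos 2,3,6,7,10,11,14,15,18,19,22,23,26,27,30,31): 1⊕1⊕0⊕0⊕1⊕1⊕1⊕1⊕1⊕0⊕0⊕1⊕1⊕0⊕0⊕1 = 0
s4 (pos 4,5,6,7,12,13,14,15,20,21,22,23,28,29,30,31): 1⊕0⊕0⊕0⊕0⊕0⊕1⊕1⊕1⊕0⊕0⊕1⊕0⊕0⊕0⊕1 = 0
s8 (pos 8,9,10,11,12,13,14,15,24,25,26,27,28,29,30,31): 1⊕1⊕1⊕1⊕0⊕0⊕1⊕1⊕0⊕0⊕1⊕0⊕0⊕0⊕0⊕1 = 0
s16 (pos 16,17,18,19,20,21,22,23,24,25,26,27,28,29,30,31): 1⊕0⊕1⊕0⊕1⊕0⊕0⊕1⊕0⊕0⊕1⊕0⊕0⊕0⊕0⊕1 = 0
Syndrome s16…s1 = 00000 → no error.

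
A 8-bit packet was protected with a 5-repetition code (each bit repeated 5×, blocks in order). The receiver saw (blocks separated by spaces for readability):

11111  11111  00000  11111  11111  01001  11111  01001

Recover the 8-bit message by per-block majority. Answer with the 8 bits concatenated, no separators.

11011010

Block 1 (11111): 5 ones → 1
Block 2 (11111): 5 ones → 1
Block 3 (00000): 0 ones → 0
Block 4 (11111): 5 ones → 1
Block 5 (11111): 5 ones → 1
Block 6 (01001): 2 ones → 0
Block 7 (11111): 5 ones → 1
Block 8 (01001): 2 ones → 0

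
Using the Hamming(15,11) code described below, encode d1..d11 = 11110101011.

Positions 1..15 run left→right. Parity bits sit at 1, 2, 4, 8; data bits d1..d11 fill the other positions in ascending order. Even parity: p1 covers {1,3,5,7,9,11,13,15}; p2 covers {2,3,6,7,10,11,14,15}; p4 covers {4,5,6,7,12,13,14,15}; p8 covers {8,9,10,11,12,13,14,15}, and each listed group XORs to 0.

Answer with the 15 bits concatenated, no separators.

001011100101011

Place data at non-parity positions: p1 p2 1 p4 1 1 1 p8 0 1 0 1 0 1 1
p1 (pos 1,3,5,7,9,11,13,15): XOR of data positions = 1⊕1⊕1⊕0⊕0⊕0⊕1 = 0
p2 (pos 2,3,6,7,10,11,14,15): XOR of data positions = 1⊕1⊕1⊕1⊕0⊕1⊕1 = 0
p4 (pos 4,5,6,7,12,13,14,15): XOR of data positions = 1⊕1⊕1⊕1⊕0⊕1⊕1 = 0
p8 (pos 8,9,10,11,12,13,14,15): XOR of data positions = 0⊕1⊕0⊕1⊕0⊕1⊕1 = 0
Codeword: 001011100101011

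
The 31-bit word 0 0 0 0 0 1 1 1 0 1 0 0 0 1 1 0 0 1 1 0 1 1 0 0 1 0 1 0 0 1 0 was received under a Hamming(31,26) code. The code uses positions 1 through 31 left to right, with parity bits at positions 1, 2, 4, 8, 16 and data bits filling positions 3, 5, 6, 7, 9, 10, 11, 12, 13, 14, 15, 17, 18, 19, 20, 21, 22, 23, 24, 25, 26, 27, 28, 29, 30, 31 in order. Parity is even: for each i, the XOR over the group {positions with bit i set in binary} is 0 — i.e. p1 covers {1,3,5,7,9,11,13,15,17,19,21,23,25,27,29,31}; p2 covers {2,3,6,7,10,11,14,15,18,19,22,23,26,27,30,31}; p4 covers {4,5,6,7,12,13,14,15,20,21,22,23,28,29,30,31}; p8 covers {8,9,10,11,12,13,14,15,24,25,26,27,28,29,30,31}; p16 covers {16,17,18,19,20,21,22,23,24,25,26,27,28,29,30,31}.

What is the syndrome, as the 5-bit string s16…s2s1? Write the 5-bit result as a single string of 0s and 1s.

s1 (pos 1,3,5,7,9,11,13,15,17,19,21,23,25,27,29,31): 0⊕0⊕0⊕1⊕0⊕0⊕0⊕1⊕0⊕1⊕1⊕0⊕1⊕1⊕0⊕0 = 0
s2 (pos 2,3,6,7,10,11,14,15,18,19,22,23,26,27,30,31): 0⊕0⊕1⊕1⊕1⊕0⊕1⊕1⊕1⊕1⊕1⊕0⊕0⊕1⊕1⊕0 = 0
s4 (pos 4,5,6,7,12,13,14,15,20,21,22,23,28,29,30,31): 0⊕0⊕1⊕1⊕0⊕0⊕1⊕1⊕0⊕1⊕1⊕0⊕0⊕0⊕1⊕0 = 1
s8 (pos 8,9,10,11,12,13,14,15,24,25,26,27,28,29,30,31): 1⊕0⊕1⊕0⊕0⊕0⊕1⊕1⊕0⊕1⊕0⊕1⊕0⊕0⊕1⊕0 = 1
s16 (pos 16,17,18,19,20,21,22,23,24,25,26,27,28,29,30,31): 0⊕0⊕1⊕1⊕0⊕1⊕1⊕0⊕0⊕1⊕0⊕1⊕0⊕0⊕1⊕0 = 1
Syndrome s16…s1 = 11100 → error at position 28.

11100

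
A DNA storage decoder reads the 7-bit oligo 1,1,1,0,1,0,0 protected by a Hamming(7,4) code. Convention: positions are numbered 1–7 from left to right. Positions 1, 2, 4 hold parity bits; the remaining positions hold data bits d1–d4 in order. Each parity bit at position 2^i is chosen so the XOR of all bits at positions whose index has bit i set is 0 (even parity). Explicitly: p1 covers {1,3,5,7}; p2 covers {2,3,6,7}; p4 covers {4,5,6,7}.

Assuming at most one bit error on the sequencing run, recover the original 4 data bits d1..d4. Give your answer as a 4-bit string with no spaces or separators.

1000

s1 (pos 1,3,5,7): 1⊕1⊕1⊕0 = 1
s2 (pos 2,3,6,7): 1⊕1⊕0⊕0 = 0
s4 (pos 4,5,6,7): 0⊕1⊕0⊕0 = 1
Syndrome s4…s1 = 101 → error at position 5.
Flip position 5: 1110100 → 1110000
Read data bits from positions 3,5,6,7: 1000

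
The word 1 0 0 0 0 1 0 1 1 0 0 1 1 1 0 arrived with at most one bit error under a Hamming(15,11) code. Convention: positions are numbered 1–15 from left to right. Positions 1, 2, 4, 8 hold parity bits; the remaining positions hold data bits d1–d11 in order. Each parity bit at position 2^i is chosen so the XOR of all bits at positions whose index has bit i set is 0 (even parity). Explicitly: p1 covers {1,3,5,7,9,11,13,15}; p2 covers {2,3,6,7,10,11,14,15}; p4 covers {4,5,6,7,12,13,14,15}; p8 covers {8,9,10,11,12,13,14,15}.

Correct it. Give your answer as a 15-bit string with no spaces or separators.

100001010001110

s1 (pos 1,3,5,7,9,11,13,15): 1⊕0⊕0⊕0⊕1⊕0⊕1⊕0 = 1
s2 (pos 2,3,6,7,10,11,14,15): 0⊕0⊕1⊕0⊕0⊕0⊕1⊕0 = 0
s4 (pos 4,5,6,7,12,13,14,15): 0⊕0⊕1⊕0⊕1⊕1⊕1⊕0 = 0
s8 (pos 8,9,10,11,12,13,14,15): 1⊕1⊕0⊕0⊕1⊕1⊕1⊕0 = 1
Syndrome s8…s1 = 1001 → error at position 9.
Flip position 9: 100001011001110 → 100001010001110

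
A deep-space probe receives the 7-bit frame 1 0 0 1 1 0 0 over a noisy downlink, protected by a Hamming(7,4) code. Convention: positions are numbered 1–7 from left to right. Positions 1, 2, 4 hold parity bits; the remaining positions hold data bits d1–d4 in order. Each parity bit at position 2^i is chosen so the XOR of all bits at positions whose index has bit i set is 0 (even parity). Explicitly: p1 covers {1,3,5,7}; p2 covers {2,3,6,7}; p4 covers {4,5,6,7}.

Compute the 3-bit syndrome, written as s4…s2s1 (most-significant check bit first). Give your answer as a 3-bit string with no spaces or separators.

000

s1 (pos 1,3,5,7): 1⊕0⊕1⊕0 = 0
s2 (pos 2,3,6,7): 0⊕0⊕0⊕0 = 0
s4 (pos 4,5,6,7): 1⊕1⊕0⊕0 = 0
Syndrome s4…s1 = 000 → no error.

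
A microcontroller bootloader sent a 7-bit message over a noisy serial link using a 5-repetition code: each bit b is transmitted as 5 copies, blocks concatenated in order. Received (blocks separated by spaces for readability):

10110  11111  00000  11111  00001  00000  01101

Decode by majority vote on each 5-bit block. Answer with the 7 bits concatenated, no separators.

Block 1 (10110): 3 ones → 1
Block 2 (11111): 5 ones → 1
Block 3 (00000): 0 ones → 0
Block 4 (11111): 5 ones → 1
Block 5 (00001): 1 one → 0
Block 6 (00000): 0 ones → 0
Block 7 (01101): 3 ones → 1

1101001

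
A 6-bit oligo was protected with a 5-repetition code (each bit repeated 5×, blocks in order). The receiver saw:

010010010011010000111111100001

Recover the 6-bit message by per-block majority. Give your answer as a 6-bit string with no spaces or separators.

001010

Block 1 (01001): 2 ones → 0
Block 2 (00100): 1 one → 0
Block 3 (11010): 3 ones → 1
Block 4 (00011): 2 ones → 0
Block 5 (11111): 5 ones → 1
Block 6 (00001): 1 one → 0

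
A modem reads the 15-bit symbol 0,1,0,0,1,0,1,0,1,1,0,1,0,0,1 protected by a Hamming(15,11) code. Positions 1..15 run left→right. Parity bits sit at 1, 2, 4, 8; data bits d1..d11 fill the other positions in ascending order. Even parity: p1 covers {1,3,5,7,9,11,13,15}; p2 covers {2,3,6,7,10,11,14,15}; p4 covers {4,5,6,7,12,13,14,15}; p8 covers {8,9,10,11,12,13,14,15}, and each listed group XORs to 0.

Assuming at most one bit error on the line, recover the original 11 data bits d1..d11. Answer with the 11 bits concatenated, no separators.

s1 (pos 1,3,5,7,9,11,13,15): 0⊕0⊕1⊕1⊕1⊕0⊕0⊕1 = 0
s2 (pos 2,3,6,7,10,11,14,15): 1⊕0⊕0⊕1⊕1⊕0⊕0⊕1 = 0
s4 (pos 4,5,6,7,12,13,14,15): 0⊕1⊕0⊕1⊕1⊕0⊕0⊕1 = 0
s8 (pos 8,9,10,11,12,13,14,15): 0⊕1⊕1⊕0⊕1⊕0⊕0⊕1 = 0
Syndrome s8…s1 = 0000 → no error.
Read data bits from positions 3,5,6,7,9,10,11,12,13,14,15: 01011101001

01011101001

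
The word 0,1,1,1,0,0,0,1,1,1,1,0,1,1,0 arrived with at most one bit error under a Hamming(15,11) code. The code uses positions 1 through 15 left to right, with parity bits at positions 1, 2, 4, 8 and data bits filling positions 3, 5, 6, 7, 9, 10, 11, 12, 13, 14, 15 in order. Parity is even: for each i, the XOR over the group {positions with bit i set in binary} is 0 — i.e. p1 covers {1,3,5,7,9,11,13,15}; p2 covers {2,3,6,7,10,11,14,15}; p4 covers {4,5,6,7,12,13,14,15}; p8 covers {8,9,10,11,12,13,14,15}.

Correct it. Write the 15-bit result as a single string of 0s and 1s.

011101011110110

s1 (pos 1,3,5,7,9,11,13,15): 0⊕1⊕0⊕0⊕1⊕1⊕1⊕0 = 0
s2 (pos 2,3,6,7,10,11,14,15): 1⊕1⊕0⊕0⊕1⊕1⊕1⊕0 = 1
s4 (pos 4,5,6,7,12,13,14,15): 1⊕0⊕0⊕0⊕0⊕1⊕1⊕0 = 1
s8 (pos 8,9,10,11,12,13,14,15): 1⊕1⊕1⊕1⊕0⊕1⊕1⊕0 = 0
Syndrome s8…s1 = 0110 → error at position 6.
Flip position 6: 011100011110110 → 011101011110110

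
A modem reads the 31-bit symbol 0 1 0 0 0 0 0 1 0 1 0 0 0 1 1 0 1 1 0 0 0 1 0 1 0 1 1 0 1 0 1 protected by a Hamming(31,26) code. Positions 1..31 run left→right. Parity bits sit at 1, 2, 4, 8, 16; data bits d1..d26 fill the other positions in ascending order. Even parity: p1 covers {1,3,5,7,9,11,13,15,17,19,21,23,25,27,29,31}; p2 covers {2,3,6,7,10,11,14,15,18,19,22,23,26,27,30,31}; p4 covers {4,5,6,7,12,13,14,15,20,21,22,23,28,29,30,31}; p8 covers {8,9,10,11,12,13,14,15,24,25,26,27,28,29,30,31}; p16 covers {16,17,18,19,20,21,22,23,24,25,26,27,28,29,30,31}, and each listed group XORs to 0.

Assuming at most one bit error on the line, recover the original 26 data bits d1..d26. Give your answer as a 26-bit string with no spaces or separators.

s1 (pos 1,3,5,7,9,11,13,15,17,19,21,23,25,27,29,31): 0⊕0⊕0⊕0⊕0⊕0⊕0⊕1⊕1⊕0⊕0⊕0⊕0⊕1⊕1⊕1 = 1
s2 (pos 2,3,6,7,10,11,14,15,18,19,22,23,26,27,30,31): 1⊕0⊕0⊕0⊕1⊕0⊕1⊕1⊕1⊕0⊕1⊕0⊕1⊕1⊕0⊕1 = 1
s4 (pos 4,5,6,7,12,13,14,15,20,21,22,23,28,29,30,31): 0⊕0⊕0⊕0⊕0⊕0⊕1⊕1⊕0⊕0⊕1⊕0⊕0⊕1⊕0⊕1 = 1
s8 (pos 8,9,10,11,12,13,14,15,24,25,26,27,28,29,30,31): 1⊕0⊕1⊕0⊕0⊕0⊕1⊕1⊕1⊕0⊕1⊕1⊕0⊕1⊕0⊕1 = 1
s16 (pos 16,17,18,19,20,21,22,23,24,25,26,27,28,29,30,31): 0⊕1⊕1⊕0⊕0⊕0⊕1⊕0⊕1⊕0⊕1⊕1⊕0⊕1⊕0⊕1 = 0
Syndrome s16…s1 = 01111 → error at position 15.
Flip position 15: 0100000101000110110001010110101 → 0100000101000100110001010110101
Read data bits from positions 3,5,6,7,9,10,11,12,13,14,15,17,18,19,20,21,22,23,24,25,26,27,28,29,30,31: 00000100010110001010110101

00000100010110001010110101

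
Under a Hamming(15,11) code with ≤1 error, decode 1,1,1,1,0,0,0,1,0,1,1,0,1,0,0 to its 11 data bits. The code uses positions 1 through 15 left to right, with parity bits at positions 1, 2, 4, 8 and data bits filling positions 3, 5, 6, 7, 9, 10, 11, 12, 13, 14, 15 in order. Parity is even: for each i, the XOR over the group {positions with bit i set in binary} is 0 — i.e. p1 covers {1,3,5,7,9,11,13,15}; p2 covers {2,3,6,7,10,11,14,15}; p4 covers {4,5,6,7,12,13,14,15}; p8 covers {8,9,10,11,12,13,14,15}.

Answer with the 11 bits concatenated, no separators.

10000110100

s1 (pos 1,3,5,7,9,11,13,15): 1⊕1⊕0⊕0⊕0⊕1⊕1⊕0 = 0
s2 (pos 2,3,6,7,10,11,14,15): 1⊕1⊕0⊕0⊕1⊕1⊕0⊕0 = 0
s4 (pos 4,5,6,7,12,13,14,15): 1⊕0⊕0⊕0⊕0⊕1⊕0⊕0 = 0
s8 (pos 8,9,10,11,12,13,14,15): 1⊕0⊕1⊕1⊕0⊕1⊕0⊕0 = 0
Syndrome s8…s1 = 0000 → no error.
Read data bits from positions 3,5,6,7,9,10,11,12,13,14,15: 10000110100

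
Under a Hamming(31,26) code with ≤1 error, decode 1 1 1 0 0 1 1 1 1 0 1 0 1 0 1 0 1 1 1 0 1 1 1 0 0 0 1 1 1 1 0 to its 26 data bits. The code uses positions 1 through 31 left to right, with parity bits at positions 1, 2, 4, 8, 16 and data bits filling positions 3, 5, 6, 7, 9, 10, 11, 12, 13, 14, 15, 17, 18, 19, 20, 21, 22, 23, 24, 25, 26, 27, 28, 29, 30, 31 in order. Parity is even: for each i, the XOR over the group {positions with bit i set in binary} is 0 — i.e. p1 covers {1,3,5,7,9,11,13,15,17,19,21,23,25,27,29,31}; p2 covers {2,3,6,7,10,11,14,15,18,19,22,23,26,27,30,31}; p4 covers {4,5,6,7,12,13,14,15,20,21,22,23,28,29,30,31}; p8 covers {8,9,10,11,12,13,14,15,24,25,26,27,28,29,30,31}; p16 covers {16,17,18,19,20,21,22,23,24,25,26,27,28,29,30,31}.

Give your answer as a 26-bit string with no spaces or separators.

10110010101111011100011110

s1 (pos 1,3,5,7,9,11,13,15,17,19,21,23,25,27,29,31): 1⊕1⊕0⊕1⊕1⊕1⊕1⊕1⊕1⊕1⊕1⊕1⊕0⊕1⊕1⊕0 = 1
s2 (pos 2,3,6,7,10,11,14,15,18,19,22,23,26,27,30,31): 1⊕1⊕1⊕1⊕0⊕1⊕0⊕1⊕1⊕1⊕1⊕1⊕0⊕1⊕1⊕0 = 0
s4 (pos 4,5,6,7,12,13,14,15,20,21,22,23,28,29,30,31): 0⊕0⊕1⊕1⊕0⊕1⊕0⊕1⊕0⊕1⊕1⊕1⊕1⊕1⊕1⊕0 = 0
s8 (pos 8,9,10,11,12,13,14,15,24,25,26,27,28,29,30,31): 1⊕1⊕0⊕1⊕0⊕1⊕0⊕1⊕0⊕0⊕0⊕1⊕1⊕1⊕1⊕0 = 1
s16 (pos 16,17,18,19,20,21,22,23,24,25,26,27,28,29,30,31): 0⊕1⊕1⊕1⊕0⊕1⊕1⊕1⊕0⊕0⊕0⊕1⊕1⊕1⊕1⊕0 = 0
Syndrome s16…s1 = 01001 → error at position 9.
Flip position 9: 1110011110101010111011100011110 → 1110011100101010111011100011110
Read data bits from positions 3,5,6,7,9,10,11,12,13,14,15,17,18,19,20,21,22,23,24,25,26,27,28,29,30,31: 10110010101111011100011110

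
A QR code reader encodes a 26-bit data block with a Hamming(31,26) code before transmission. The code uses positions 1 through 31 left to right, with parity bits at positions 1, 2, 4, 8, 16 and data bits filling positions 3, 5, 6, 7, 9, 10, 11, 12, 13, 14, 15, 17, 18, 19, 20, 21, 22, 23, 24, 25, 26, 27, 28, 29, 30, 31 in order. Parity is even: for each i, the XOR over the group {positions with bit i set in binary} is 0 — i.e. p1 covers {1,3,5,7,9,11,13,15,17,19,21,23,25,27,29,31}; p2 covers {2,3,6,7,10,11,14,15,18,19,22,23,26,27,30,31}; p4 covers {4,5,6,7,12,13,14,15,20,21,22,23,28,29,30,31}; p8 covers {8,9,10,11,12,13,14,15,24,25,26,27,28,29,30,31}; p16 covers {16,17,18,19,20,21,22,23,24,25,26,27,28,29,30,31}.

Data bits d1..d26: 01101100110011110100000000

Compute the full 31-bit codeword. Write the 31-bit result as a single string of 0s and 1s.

Place data at non-parity positions: p1 p2 0 p4 1 1 0 p8 1 1 0 0 1 1 0 p16 0 1 1 1 1 0 1 0 0 0 0 0 0 0 0
p1 (pos 1,3,5,7,9,11,13,15,17,19,21,23,25,27,29,31): XOR of data positions = 0⊕1⊕0⊕1⊕0⊕1⊕0⊕0⊕1⊕1⊕1⊕0⊕0⊕0⊕0 = 0
p2 (pos 2,3,6,7,10,11,14,15,18,19,22,23,26,27,30,31): XOR of data positions = 0⊕1⊕0⊕1⊕0⊕1⊕0⊕1⊕1⊕0⊕1⊕0⊕0⊕0⊕0 = 0
p4 (pos 4,5,6,7,12,13,14,15,20,21,22,23,28,29,30,31): XOR of data positions = 1⊕1⊕0⊕0⊕1⊕1⊕0⊕1⊕1⊕0⊕1⊕0⊕0⊕0⊕0 = 1
p8 (pos 8,9,10,11,12,13,14,15,24,25,26,27,28,29,30,31): XOR of data positions = 1⊕1⊕0⊕0⊕1⊕1⊕0⊕0⊕0⊕0⊕0⊕0⊕0⊕0⊕0 = 0
p16 (pos 16,17,18,19,20,21,22,23,24,25,26,27,28,29,30,31): XOR of data positions = 0⊕1⊕1⊕1⊕1⊕0⊕1⊕0⊕0⊕0⊕0⊕0⊕0⊕0⊕0 = 1
Codeword: 0001110011001101011110100000000

0001110011001101011110100000000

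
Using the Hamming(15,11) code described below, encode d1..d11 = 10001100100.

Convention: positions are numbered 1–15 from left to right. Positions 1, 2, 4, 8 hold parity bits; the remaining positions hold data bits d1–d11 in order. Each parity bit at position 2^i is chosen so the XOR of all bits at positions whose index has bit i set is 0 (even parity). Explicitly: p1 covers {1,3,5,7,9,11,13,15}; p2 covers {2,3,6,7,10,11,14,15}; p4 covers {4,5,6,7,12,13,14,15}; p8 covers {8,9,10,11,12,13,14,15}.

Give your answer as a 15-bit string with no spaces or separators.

Place data at non-parity positions: p1 p2 1 p4 0 0 0 p8 1 1 0 0 1 0 0
p1 (pos 1,3,5,7,9,11,13,15): XOR of data positions = 1⊕0⊕0⊕1⊕0⊕1⊕0 = 1
p2 (pos 2,3,6,7,10,11,14,15): XOR of data positions = 1⊕0⊕0⊕1⊕0⊕0⊕0 = 0
p4 (pos 4,5,6,7,12,13,14,15): XOR of data positions = 0⊕0⊕0⊕0⊕1⊕0⊕0 = 1
p8 (pos 8,9,10,11,12,13,14,15): XOR of data positions = 1⊕1⊕0⊕0⊕1⊕0⊕0 = 1
Codeword: 101100011100100

101100011100100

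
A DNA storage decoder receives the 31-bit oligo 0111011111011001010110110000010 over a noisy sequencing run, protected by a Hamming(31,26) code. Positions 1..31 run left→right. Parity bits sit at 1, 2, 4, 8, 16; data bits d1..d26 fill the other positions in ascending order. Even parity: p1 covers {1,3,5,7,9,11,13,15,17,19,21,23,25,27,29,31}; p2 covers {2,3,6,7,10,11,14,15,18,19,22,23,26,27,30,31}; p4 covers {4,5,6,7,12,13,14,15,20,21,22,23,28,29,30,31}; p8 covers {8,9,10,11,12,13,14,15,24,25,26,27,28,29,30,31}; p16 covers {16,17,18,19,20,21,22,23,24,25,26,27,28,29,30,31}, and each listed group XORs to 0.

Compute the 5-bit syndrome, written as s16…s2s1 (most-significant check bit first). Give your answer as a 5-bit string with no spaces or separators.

s1 (pos 1,3,5,7,9,11,13,15,17,19,21,23,25,27,29,31): 0⊕1⊕0⊕1⊕1⊕0⊕1⊕0⊕0⊕0⊕1⊕1⊕0⊕0⊕0⊕0 = 0
s2 (pos 2,3,6,7,10,11,14,15,18,19,22,23,26,27,30,31): 1⊕1⊕1⊕1⊕1⊕0⊕0⊕0⊕1⊕0⊕0⊕1⊕0⊕0⊕1⊕0 = 0
s4 (pos 4,5,6,7,12,13,14,15,20,21,22,23,28,29,30,31): 1⊕0⊕1⊕1⊕1⊕1⊕0⊕0⊕1⊕1⊕0⊕1⊕0⊕0⊕1⊕0 = 1
s8 (pos 8,9,10,11,12,13,14,15,24,25,26,27,28,29,30,31): 1⊕1⊕1⊕0⊕1⊕1⊕0⊕0⊕1⊕0⊕0⊕0⊕0⊕0⊕1⊕0 = 1
s16 (pos 16,17,18,19,20,21,22,23,24,25,26,27,28,29,30,31): 1⊕0⊕1⊕0⊕1⊕1⊕0⊕1⊕1⊕0⊕0⊕0⊕0⊕0⊕1⊕0 = 1
Syndrome s16…s1 = 11100 → error at position 28.

11100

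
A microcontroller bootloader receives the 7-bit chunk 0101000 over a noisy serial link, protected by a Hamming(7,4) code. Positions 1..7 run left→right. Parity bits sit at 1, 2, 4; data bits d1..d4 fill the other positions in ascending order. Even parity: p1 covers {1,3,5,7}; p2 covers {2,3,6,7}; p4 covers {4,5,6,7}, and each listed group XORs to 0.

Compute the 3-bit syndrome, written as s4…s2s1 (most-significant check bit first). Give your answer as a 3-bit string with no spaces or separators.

110

s1 (pos 1,3,5,7): 0⊕0⊕0⊕0 = 0
s2 (pos 2,3,6,7): 1⊕0⊕0⊕0 = 1
s4 (pos 4,5,6,7): 1⊕0⊕0⊕0 = 1
Syndrome s4…s1 = 110 → error at position 6.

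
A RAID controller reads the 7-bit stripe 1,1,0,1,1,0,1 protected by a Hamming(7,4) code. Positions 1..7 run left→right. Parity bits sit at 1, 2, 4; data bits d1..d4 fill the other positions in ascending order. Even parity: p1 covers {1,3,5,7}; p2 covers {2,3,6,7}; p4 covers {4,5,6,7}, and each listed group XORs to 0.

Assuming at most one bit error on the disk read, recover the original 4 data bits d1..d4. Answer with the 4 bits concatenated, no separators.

s1 (pos 1,3,5,7): 1⊕0⊕1⊕1 = 1
s2 (pos 2,3,6,7): 1⊕0⊕0⊕1 = 0
s4 (pos 4,5,6,7): 1⊕1⊕0⊕1 = 1
Syndrome s4…s1 = 101 → error at position 5.
Flip position 5: 1101101 → 1101001
Read data bits from positions 3,5,6,7: 0001

0001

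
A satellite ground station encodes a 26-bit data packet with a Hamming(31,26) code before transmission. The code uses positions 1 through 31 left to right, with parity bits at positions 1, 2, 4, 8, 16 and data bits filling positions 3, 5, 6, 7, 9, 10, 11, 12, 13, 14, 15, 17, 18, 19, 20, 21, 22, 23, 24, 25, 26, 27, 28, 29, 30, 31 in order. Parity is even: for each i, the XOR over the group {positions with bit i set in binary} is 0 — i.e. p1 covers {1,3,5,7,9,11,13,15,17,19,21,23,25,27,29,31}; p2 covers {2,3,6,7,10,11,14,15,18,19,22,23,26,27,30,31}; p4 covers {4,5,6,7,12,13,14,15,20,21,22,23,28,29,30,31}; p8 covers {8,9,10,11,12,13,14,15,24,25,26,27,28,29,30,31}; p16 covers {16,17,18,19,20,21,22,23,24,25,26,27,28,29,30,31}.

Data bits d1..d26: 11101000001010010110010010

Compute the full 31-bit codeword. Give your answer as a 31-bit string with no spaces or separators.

1110110110000010010010110010010

Place data at non-parity positions: p1 p2 1 p4 1 1 0 p8 1 0 0 0 0 0 1 p16 0 1 0 0 1 0 1 1 0 0 1 0 0 1 0
p1 (pos 1,3,5,7,9,11,13,15,17,19,21,23,25,27,29,31): XOR of data positions = 1⊕1⊕0⊕1⊕0⊕0⊕1⊕0⊕0⊕1⊕1⊕0⊕1⊕0⊕0 = 1
p2 (pos 2,3,6,7,10,11,14,15,18,19,22,23,26,27,30,31): XOR of data positions = 1⊕1⊕0⊕0⊕0⊕0⊕1⊕1⊕0⊕0⊕1⊕0⊕1⊕1⊕0 = 1
p4 (pos 4,5,6,7,12,13,14,15,20,21,22,23,28,29,30,31): XOR of data positions = 1⊕1⊕0⊕0⊕0⊕0⊕1⊕0⊕1⊕0⊕1⊕0⊕0⊕1⊕0 = 0
p8 (pos 8,9,10,11,12,13,14,15,24,25,26,27,28,29,30,31): XOR of data positions = 1⊕0⊕0⊕0⊕0⊕0⊕1⊕1⊕0⊕0⊕1⊕0⊕0⊕1⊕0 = 1
p16 (pos 16,17,18,19,20,21,22,23,24,25,26,27,28,29,30,31): XOR of data positions = 0⊕1⊕0⊕0⊕1⊕0⊕1⊕1⊕0⊕0⊕1⊕0⊕0⊕1⊕0 = 0
Codeword: 1110110110000010010010110010010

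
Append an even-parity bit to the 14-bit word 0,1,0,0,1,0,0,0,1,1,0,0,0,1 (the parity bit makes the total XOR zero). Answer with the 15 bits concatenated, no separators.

010010001100011

XOR of the 14 data bits: 0⊕1⊕0⊕0⊕1⊕0⊕0⊕0⊕1⊕1⊕0⊕0⊕0⊕1 = 1
Parity bit = 1 (so all 15 bits XOR to 0).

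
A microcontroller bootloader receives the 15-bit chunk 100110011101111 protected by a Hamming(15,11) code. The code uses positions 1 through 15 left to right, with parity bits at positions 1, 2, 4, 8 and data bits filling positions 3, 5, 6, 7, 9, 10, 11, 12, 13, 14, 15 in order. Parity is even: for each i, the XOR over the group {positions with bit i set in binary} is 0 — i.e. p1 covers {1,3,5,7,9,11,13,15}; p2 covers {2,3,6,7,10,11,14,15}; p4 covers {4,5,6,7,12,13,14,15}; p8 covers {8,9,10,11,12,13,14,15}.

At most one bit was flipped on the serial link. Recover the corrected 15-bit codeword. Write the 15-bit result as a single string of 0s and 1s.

100110011111111

s1 (pos 1,3,5,7,9,11,13,15): 1⊕0⊕1⊕0⊕1⊕0⊕1⊕1 = 1
s2 (pos 2,3,6,7,10,11,14,15): 0⊕0⊕0⊕0⊕1⊕0⊕1⊕1 = 1
s4 (pos 4,5,6,7,12,13,14,15): 1⊕1⊕0⊕0⊕1⊕1⊕1⊕1 = 0
s8 (pos 8,9,10,11,12,13,14,15): 1⊕1⊕1⊕0⊕1⊕1⊕1⊕1 = 1
Syndrome s8…s1 = 1011 → error at position 11.
Flip position 11: 100110011101111 → 100110011111111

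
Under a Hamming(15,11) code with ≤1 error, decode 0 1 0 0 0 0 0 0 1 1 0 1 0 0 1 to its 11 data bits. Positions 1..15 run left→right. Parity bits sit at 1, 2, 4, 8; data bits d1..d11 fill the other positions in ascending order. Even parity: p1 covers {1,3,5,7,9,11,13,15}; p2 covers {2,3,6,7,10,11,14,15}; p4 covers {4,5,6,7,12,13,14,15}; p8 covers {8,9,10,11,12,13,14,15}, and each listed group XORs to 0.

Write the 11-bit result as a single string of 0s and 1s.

00001101001

s1 (pos 1,3,5,7,9,11,13,15): 0⊕0⊕0⊕0⊕1⊕0⊕0⊕1 = 0
s2 (pos 2,3,6,7,10,11,14,15): 1⊕0⊕0⊕0⊕1⊕0⊕0⊕1 = 1
s4 (pos 4,5,6,7,12,13,14,15): 0⊕0⊕0⊕0⊕1⊕0⊕0⊕1 = 0
s8 (pos 8,9,10,11,12,13,14,15): 0⊕1⊕1⊕0⊕1⊕0⊕0⊕1 = 0
Syndrome s8…s1 = 0010 → error at position 2.
Flip position 2: 010000001101001 → 000000001101001
Read data bits from positions 3,5,6,7,9,10,11,12,13,14,15: 00001101001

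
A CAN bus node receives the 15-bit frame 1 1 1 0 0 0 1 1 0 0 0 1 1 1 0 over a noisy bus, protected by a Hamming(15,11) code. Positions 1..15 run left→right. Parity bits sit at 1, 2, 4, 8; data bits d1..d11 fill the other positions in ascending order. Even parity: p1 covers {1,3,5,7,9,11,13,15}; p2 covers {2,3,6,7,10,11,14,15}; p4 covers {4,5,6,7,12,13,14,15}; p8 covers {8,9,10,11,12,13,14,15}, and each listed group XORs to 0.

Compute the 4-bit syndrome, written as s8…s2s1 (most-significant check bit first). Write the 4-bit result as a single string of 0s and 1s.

s1 (pos 1,3,5,7,9,11,13,15): 1⊕1⊕0⊕1⊕0⊕0⊕1⊕0 = 0
s2 (pos 2,3,6,7,10,11,14,15): 1⊕1⊕0⊕1⊕0⊕0⊕1⊕0 = 0
s4 (pos 4,5,6,7,12,13,14,15): 0⊕0⊕0⊕1⊕1⊕1⊕1⊕0 = 0
s8 (pos 8,9,10,11,12,13,14,15): 1⊕0⊕0⊕0⊕1⊕1⊕1⊕0 = 0
Syndrome s8…s1 = 0000 → no error.

0000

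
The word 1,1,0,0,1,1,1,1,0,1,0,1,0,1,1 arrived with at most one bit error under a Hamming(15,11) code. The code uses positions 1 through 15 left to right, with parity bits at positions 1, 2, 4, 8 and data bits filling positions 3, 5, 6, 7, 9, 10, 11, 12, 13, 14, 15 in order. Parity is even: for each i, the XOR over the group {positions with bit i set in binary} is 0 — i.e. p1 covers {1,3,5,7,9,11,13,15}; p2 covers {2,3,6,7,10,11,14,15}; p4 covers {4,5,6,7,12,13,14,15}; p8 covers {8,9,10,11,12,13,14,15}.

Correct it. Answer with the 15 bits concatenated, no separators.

110011100101011

s1 (pos 1,3,5,7,9,11,13,15): 1⊕0⊕1⊕1⊕0⊕0⊕0⊕1 = 0
s2 (pos 2,3,6,7,10,11,14,15): 1⊕0⊕1⊕1⊕1⊕0⊕1⊕1 = 0
s4 (pos 4,5,6,7,12,13,14,15): 0⊕1⊕1⊕1⊕1⊕0⊕1⊕1 = 0
s8 (pos 8,9,10,11,12,13,14,15): 1⊕0⊕1⊕0⊕1⊕0⊕1⊕1 = 1
Syndrome s8…s1 = 1000 → error at position 8.
Flip position 8: 110011110101011 → 110011100101011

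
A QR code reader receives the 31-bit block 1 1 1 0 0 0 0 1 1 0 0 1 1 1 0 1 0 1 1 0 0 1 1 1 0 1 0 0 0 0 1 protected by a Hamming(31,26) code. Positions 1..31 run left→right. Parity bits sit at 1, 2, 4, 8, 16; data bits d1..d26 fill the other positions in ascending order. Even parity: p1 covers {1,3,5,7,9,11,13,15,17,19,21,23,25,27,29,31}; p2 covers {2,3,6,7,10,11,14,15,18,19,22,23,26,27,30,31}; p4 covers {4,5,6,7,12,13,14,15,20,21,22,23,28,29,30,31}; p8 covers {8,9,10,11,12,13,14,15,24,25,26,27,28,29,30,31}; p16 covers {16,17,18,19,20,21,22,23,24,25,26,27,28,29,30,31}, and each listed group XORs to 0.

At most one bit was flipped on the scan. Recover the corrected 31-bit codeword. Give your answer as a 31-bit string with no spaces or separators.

1100000110011101011001110100001

s1 (pos 1,3,5,7,9,11,13,15,17,19,21,23,25,27,29,31): 1⊕1⊕0⊕0⊕1⊕0⊕1⊕0⊕0⊕1⊕0⊕1⊕0⊕0⊕0⊕1 = 1
s2 (pos 2,3,6,7,10,11,14,15,18,19,22,23,26,27,30,31): 1⊕1⊕0⊕0⊕0⊕0⊕1⊕0⊕1⊕1⊕1⊕1⊕1⊕0⊕0⊕1 = 1
s4 (pos 4,5,6,7,12,13,14,15,20,21,22,23,28,29,30,31): 0⊕0⊕0⊕0⊕1⊕1⊕1⊕0⊕0⊕0⊕1⊕1⊕0⊕0⊕0⊕1 = 0
s8 (pos 8,9,10,11,12,13,14,15,24,25,26,27,28,29,30,31): 1⊕1⊕0⊕0⊕1⊕1⊕1⊕0⊕1⊕0⊕1⊕0⊕0⊕0⊕0⊕1 = 0
s16 (pos 16,17,18,19,20,21,22,23,24,25,26,27,28,29,30,31): 1⊕0⊕1⊕1⊕0⊕0⊕1⊕1⊕1⊕0⊕1⊕0⊕0⊕0⊕0⊕1 = 0
Syndrome s16…s1 = 00011 → error at position 3.
Flip position 3: 1110000110011101011001110100001 → 1100000110011101011001110100001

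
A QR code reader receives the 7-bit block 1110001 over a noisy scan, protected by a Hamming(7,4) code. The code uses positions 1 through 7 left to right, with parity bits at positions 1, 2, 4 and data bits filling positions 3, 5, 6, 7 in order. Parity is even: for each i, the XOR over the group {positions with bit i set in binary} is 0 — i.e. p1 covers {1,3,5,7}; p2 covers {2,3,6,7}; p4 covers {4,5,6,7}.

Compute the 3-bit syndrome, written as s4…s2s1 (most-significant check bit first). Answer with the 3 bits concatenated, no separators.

s1 (pos 1,3,5,7): 1⊕1⊕0⊕1 = 1
s2 (pos 2,3,6,7): 1⊕1⊕0⊕1 = 1
s4 (pos 4,5,6,7): 0⊕0⊕0⊕1 = 1
Syndrome s4…s1 = 111 → error at position 7.

111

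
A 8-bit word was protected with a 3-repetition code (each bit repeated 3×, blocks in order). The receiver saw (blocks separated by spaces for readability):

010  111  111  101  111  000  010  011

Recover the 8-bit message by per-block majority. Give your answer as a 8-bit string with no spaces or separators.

Block 1 (010): 1 one → 0
Block 2 (111): 3 ones → 1
Block 3 (111): 3 ones → 1
Block 4 (101): 2 ones → 1
Block 5 (111): 3 ones → 1
Block 6 (000): 0 ones → 0
Block 7 (010): 1 one → 0
Block 8 (011): 2 ones → 1

01111001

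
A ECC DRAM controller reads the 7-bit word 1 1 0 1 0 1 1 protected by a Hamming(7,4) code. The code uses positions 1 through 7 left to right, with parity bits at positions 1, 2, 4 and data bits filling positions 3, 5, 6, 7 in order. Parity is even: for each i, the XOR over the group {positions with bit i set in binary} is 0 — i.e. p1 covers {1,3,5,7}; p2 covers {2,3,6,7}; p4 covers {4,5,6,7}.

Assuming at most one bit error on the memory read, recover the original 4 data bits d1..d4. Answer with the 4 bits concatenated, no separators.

s1 (pos 1,3,5,7): 1⊕0⊕0⊕1 = 0
s2 (pos 2,3,6,7): 1⊕0⊕1⊕1 = 1
s4 (pos 4,5,6,7): 1⊕0⊕1⊕1 = 1
Syndrome s4…s1 = 110 → error at position 6.
Flip position 6: 1101011 → 1101001
Read data bits from positions 3,5,6,7: 0001

0001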